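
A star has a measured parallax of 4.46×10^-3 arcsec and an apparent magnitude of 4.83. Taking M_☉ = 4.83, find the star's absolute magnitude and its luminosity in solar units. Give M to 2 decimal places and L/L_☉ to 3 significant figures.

d = 1/p = 1/4.46×10^-3″ = 224.2 pc
M = m − 5 log₁₀ d + 5 = 4.83 − 5·2.3507 + 5 = -1.923
M − M_☉ = -1.923 − 4.83 = -6.753
L/L_☉ = 10^(−0.4 × -6.753) = 502.7

M ≈ -1.92; L/L_☉ ≈ 503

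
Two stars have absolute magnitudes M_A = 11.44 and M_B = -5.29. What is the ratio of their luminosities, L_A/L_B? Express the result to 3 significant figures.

L_A/L_B ≈ 2.03×10^-7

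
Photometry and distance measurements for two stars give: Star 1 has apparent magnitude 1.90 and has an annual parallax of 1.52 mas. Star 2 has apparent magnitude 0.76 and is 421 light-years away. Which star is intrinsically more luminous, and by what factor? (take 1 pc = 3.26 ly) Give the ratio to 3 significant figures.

Star 1: p = 1.52 mas = 1.52×10^-3″ → d = 1/p = 657.9 pc
Star 1: M = m − 5 log₁₀ d + 5 = 1.90 − 5·2.8182 + 5 = -7.191
Star 2: d = 421 ly / 3.26 = 129.1 pc
Star 2: M = m − 5 log₁₀ d + 5 = 0.76 − 5·2.1111 + 5 = -4.795
ΔM = M_1 − M_2 = -7.191 − (-4.795) = -2.395; smaller M is more luminous → Star 1.
L ratio = 10^(0.4 |ΔM|) = 10^0.958 = 9.082

Star 1 is more luminous, by a factor of 9.08.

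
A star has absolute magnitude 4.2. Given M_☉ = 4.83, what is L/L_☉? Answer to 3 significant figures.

L/L_☉ ≈ 1.79

M − M_☉ = 4.2 − 4.83 = -0.630
L/L_☉ = 10^(−0.4 (M − M_☉)) = 10^0.252 = 1.786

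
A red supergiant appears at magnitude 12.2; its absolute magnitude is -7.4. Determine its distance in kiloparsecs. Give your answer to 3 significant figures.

d ≈ 83.2 kpc

Distance modulus: m − M = 12.2 − (-7.4) = 19.600
m − M = 5 log₁₀ d − 5
log₁₀ d = (m − M)/5 + 1 = 4.9200
d = 10^4.9200 = 83180 pc
= 83.18 kpc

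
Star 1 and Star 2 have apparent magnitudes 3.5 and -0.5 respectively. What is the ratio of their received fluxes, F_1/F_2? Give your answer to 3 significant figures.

Magnitude difference = 4.0
Flux ratio = 10^(−0.4 Δm) = 10^(−0.4 × 4.0) = 10^-1.600 = 0.02512

F_1/F_2 ≈ 0.0251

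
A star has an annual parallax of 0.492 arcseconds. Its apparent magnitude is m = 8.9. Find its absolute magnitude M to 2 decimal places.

M ≈ 12.36

d = 1/p = 1/0.492″ = 2.033 pc
5 log₁₀(d/10 pc) = 5 log₁₀(2.033) − 5 = -3.460
M = m − 5 log₁₀(d/10) = 8.9 + 3.460 = 12.360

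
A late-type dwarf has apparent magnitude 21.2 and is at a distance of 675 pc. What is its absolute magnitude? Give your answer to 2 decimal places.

M ≈ 12.05

5 log₁₀(d/10 pc) = 5 log₁₀(675.0) − 5 = 9.147
M = m − 5 log₁₀(d/10) = 21.2 − 9.147 = 12.053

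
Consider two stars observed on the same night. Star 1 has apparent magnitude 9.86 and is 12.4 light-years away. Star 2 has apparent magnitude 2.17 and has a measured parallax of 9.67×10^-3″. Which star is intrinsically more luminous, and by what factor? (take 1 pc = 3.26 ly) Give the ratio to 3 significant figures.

Star 2 is more luminous, by a factor of 881000.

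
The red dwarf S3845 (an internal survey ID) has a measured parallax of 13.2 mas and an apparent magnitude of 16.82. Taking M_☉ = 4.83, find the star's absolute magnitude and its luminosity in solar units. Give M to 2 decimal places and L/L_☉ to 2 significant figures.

M ≈ 12.42; L/L_☉ ≈ 9.2×10^-4

d = 1/p = 1000/13.2 mas = 75.76 pc
M = m − 5 log₁₀ d + 5 = 16.82 − 5·1.8794 + 5 = 12.423
M − M_☉ = 12.423 − 4.83 = 7.593
L/L_☉ = 10^(−0.4 × 7.593) = 9.180×10^-4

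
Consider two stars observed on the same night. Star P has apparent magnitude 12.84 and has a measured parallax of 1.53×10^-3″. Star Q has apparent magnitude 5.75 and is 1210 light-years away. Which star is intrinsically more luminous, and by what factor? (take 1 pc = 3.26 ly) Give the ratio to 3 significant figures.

Star Q is more luminous, by a factor of 221.

Star P: d = 1/p = 1/1.53×10^-3″ = 653.6 pc
Star P: M = m − 5 log₁₀ d + 5 = 12.84 − 5·2.8153 + 5 = 3.763
Star Q: d = 1210 ly / 3.26 = 371.2 pc
Star Q: M = m − 5 log₁₀ d + 5 = 5.75 − 5·2.5696 + 5 = -2.098
ΔM = M_P − M_Q = 3.763 − (-2.098) = 5.861; smaller M is more luminous → Star Q.
L ratio = 10^(0.4 |ΔM|) = 10^2.345 = 221.1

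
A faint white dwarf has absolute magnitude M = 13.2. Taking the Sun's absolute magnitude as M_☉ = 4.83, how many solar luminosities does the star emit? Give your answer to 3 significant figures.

L/L_☉ ≈ 4.49×10^-4

M − M_☉ = 13.2 − 4.83 = 8.370
L/L_☉ = 10^(−0.4 (M − M_☉)) = 10^-3.348 = 4.487×10^-4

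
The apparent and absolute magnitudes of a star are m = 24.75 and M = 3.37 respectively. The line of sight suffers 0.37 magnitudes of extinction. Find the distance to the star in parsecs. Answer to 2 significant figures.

m − M = 5 log₁₀(d/10 pc) + A  ⇒  24.75 − (3.37) − 0.37 = 5 log₁₀(d/10)
21.010 = 5 log₁₀(d/10)
log₁₀ d = (m − M − A)/5 + 1 = 5.2020
d = 10^5.2020 = 159200 pc

d ≈ 160000 pc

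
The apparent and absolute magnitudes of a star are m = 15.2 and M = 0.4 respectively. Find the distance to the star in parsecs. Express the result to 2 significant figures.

Distance modulus: m − M = 15.2 − (0.4) = 14.800
m − M = 5 log₁₀ d − 5
log₁₀ d = (m − M)/5 + 1 = 3.9600
d = 10^3.9600 = 9120 pc

d ≈ 9100 pc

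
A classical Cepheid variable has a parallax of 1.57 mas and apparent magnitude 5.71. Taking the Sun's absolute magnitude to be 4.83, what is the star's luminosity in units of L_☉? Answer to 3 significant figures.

d = 1/p = 1000/1.57 mas = 636.9 pc
M = m − 5 log₁₀ d + 5 = 5.71 − 5·2.8041 + 5 = -3.311
M − M_☉ = -3.311 − 4.83 = -8.141
L/L_☉ = 10^(−0.4 × -8.141) = 1804

L/L_☉ ≈ 1800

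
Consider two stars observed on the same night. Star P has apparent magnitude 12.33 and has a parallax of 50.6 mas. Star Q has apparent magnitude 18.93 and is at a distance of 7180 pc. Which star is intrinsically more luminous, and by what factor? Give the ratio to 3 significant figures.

Star Q is more luminous, by a factor of 302.

Star P: p = 50.6 mas = 0.0506″ → d = 1/p = 19.76 pc
Star P: M = m − 5 log₁₀ d + 5 = 12.33 − 5·1.2958 + 5 = 10.851
Star Q: M = m − 5 log₁₀ d + 5 = 18.93 − 5·3.8561 + 5 = 4.649
ΔM = M_P − M_Q = 10.851 − (4.649) = 6.201; smaller M is more luminous → Star Q.
L ratio = 10^(0.4 |ΔM|) = 10^2.481 = 302.4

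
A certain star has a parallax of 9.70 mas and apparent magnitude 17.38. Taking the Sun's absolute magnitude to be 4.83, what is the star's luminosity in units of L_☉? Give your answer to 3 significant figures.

d = 1/p = 1000/9.70 mas = 103.1 pc
M = m − 5 log₁₀ d + 5 = 17.38 − 5·2.0132 + 5 = 12.314
M − M_☉ = 12.314 − 4.83 = 7.484
L/L_☉ = 10^(−0.4 × 7.484) = 1.015×10^-3

L/L_☉ ≈ 1.01×10^-3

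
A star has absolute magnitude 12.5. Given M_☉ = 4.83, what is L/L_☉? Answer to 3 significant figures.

L/L_☉ ≈ 8.55×10^-4

M − M_☉ = 12.5 − 4.83 = 7.670
L/L_☉ = 10^(−0.4 (M − M_☉)) = 10^-3.068 = 8.551×10^-4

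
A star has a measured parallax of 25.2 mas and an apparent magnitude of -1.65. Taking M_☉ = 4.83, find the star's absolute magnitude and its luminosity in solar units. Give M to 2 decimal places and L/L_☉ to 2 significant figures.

d = 1/p = 1000/25.2 mas = 39.68 pc
M = m − 5 log₁₀ d + 5 = -1.65 − 5·1.5986 + 5 = -4.643
M − M_☉ = -4.643 − 4.83 = -9.473
L/L_☉ = 10^(−0.4 × -9.473) = 6155

M ≈ -4.64; L/L_☉ ≈ 6200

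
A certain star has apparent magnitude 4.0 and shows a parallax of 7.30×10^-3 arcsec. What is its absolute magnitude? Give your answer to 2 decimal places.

M ≈ -1.68

d = 1/p = 1/7.30×10^-3″ = 137.0 pc
5 log₁₀(d/10 pc) = 5 log₁₀(137.0) − 5 = 5.683
M = m − 5 log₁₀(d/10) = 4.0 − 5.683 = -1.683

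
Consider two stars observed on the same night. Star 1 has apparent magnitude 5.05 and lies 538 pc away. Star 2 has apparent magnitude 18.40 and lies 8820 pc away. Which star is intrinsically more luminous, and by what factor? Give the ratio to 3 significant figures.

Star 1 is more luminous, by a factor of 814.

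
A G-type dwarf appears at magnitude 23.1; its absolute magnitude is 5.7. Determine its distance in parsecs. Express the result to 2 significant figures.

μ = m − M = 17.400
m − M = 5 log₁₀ d − 5
log₁₀ d = (m − M)/5 + 1 = 4.4800
d = 10^4.4800 = 30200 pc

d ≈ 30000 pc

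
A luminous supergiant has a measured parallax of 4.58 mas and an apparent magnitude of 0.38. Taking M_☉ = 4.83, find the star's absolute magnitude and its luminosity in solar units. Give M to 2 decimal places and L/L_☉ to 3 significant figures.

M ≈ -6.32; L/L_☉ ≈ 28700

d = 1/p = 1000/4.58 mas = 218.3 pc
M = m − 5 log₁₀ d + 5 = 0.38 − 5·2.3391 + 5 = -6.316
M − M_☉ = -6.316 − 4.83 = -11.146
L/L_☉ = 10^(−0.4 × -11.146) = 28730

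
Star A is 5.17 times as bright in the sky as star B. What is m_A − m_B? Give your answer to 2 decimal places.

m_A − m_B ≈ -1.78

Pogson: Δm = −2.5 log₁₀(ratio) = −2.5 log₁₀(5.17) = −2.5 × 0.7135 = -1.784
Star A is brighter, so it has the smaller magnitude: the difference is negative.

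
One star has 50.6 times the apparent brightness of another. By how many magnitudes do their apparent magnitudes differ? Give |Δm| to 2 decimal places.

|Δm| ≈ 4.26

Pogson: Δm = −2.5 log₁₀(ratio) = −2.5 log₁₀(50.6) = −2.5 × 1.7042 = -4.260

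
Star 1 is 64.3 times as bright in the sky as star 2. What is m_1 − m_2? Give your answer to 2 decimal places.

m_1 − m_2 ≈ -4.52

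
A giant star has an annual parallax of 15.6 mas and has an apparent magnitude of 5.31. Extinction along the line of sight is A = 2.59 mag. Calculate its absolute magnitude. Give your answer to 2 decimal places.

p = 15.6 mas = 0.0156″ → d = 1/p = 64.10 pc
5 log₁₀(d/10 pc) = 5 log₁₀(64.10) − 5 = 4.034
M = m − 5 log₁₀(d/10) − A = 5.31 − 4.034 − 2.59 = -1.314

M ≈ -1.31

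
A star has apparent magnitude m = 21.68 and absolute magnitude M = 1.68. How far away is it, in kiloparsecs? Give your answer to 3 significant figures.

d ≈ 100 kpc

Distance modulus: m − M = 21.68 − (1.68) = 20.000
m − M = 5 log₁₀ d − 5
log₁₀ d = (m − M)/5 + 1 = 5.0000
d = 10^5.0000 = 100000 pc
= 100.0 kpc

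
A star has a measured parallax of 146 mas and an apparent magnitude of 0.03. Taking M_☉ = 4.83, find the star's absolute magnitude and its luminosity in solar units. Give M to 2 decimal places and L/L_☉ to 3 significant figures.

M ≈ 0.85; L/L_☉ ≈ 39.0

d = 1/p = 1000/146 mas = 6.849 pc
M = m − 5 log₁₀ d + 5 = 0.03 − 5·0.8356 + 5 = 0.852
M − M_☉ = 0.852 − 4.83 = -3.978
L/L_☉ = 10^(−0.4 × -3.978) = 39.02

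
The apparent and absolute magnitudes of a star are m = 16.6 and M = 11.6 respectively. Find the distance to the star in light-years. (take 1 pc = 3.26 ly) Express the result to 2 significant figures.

d ≈ 330 ly

μ = m − M = 5.000
m − M = 5 log₁₀ d − 5
log₁₀ d = (m − M)/5 + 1 = 2.0000
d = 10^2.0000 = 100.0 pc
= 326.0 ly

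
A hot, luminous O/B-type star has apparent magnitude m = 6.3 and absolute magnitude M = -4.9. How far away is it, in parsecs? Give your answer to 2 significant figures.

Distance modulus: m − M = 6.3 − (-4.9) = 11.200
m − M = 5 log₁₀ d − 5
log₁₀ d = (m − M)/5 + 1 = 3.2400
d = 10^3.2400 = 1738 pc

d ≈ 1700 pc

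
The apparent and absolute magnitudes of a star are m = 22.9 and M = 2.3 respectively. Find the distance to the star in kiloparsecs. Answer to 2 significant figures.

d ≈ 130 kpc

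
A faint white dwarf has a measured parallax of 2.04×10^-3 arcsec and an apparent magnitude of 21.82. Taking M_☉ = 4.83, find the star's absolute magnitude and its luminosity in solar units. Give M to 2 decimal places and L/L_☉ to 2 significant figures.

M ≈ 13.37; L/L_☉ ≈ 3.8×10^-4

d = 1/p = 1/2.04×10^-3″ = 490.2 pc
M = m − 5 log₁₀ d + 5 = 21.82 − 5·2.6904 + 5 = 13.368
M − M_☉ = 13.368 − 4.83 = 8.538
L/L_☉ = 10^(−0.4 × 8.538) = 3.844×10^-4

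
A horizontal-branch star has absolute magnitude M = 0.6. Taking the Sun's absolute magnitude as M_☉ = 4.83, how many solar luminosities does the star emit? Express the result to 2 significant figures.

M − M_☉ = 0.6 − 4.83 = -4.230
L/L_☉ = 10^(−0.4 (M − M_☉)) = 10^1.692 = 49.20

L/L_☉ ≈ 49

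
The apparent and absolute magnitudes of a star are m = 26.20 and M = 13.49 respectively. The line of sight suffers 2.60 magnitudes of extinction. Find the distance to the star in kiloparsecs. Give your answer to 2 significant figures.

m − M = 5 log₁₀(d/10 pc) + A  ⇒  26.20 − (13.49) − 2.60 = 5 log₁₀(d/10)
10.110 = 5 log₁₀(d/10)
log₁₀ d = (m − M − A)/5 + 1 = 3.0220
d = 10^3.0220 = 1052 pc
= 1.052 kpc

d ≈ 1.1 kpc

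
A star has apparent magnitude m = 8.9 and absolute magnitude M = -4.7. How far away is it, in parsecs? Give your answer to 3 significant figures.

d ≈ 5250 pc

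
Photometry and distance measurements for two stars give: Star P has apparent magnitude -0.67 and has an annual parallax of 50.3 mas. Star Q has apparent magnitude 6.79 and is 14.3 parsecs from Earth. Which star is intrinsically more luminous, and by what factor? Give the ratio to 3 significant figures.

Star P is more luminous, by a factor of 1860.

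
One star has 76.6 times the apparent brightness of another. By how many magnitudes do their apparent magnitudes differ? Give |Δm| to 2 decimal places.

Pogson: Δm = −2.5 log₁₀(ratio) = −2.5 log₁₀(76.6) = −2.5 × 1.8842 = -4.711

|Δm| ≈ 4.71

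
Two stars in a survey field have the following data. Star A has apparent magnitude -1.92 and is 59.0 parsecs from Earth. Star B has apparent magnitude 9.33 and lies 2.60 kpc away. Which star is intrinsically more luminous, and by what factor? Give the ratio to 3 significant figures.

Star A is more luminous, by a factor of 16.3.

Star A: M = m − 5 log₁₀ d + 5 = -1.92 − 5·1.7709 + 5 = -5.774
Star B: d = 2.60 kpc = 2600 pc
Star B: M = m − 5 log₁₀ d + 5 = 9.33 − 5·3.4150 + 5 = -2.745
ΔM = M_A − M_B = -5.774 − (-2.745) = -3.029; smaller M is more luminous → Star A.
L ratio = 10^(0.4 |ΔM|) = 10^1.212 = 16.28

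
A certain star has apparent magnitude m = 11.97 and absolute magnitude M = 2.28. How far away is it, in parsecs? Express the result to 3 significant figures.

d ≈ 867 pc

Distance modulus: m − M = 11.97 − (2.28) = 9.690
m − M = 5 log₁₀ d − 5
log₁₀ d = (m − M)/5 + 1 = 2.9380
d = 10^2.9380 = 867.0 pc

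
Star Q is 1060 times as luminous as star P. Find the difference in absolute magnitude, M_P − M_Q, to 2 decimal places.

Pogson: ΔM = −2.5 log₁₀(ratio) = −2.5 log₁₀(1060) = −2.5 × 3.0253 = -7.563
Star Q is brighter so has the smaller magnitude: M_P − M_Q is positive.

M_P − M_Q ≈ 7.56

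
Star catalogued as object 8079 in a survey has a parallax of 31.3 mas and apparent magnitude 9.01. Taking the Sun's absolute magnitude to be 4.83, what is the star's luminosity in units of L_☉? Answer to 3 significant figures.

L/L_☉ ≈ 0.217

d = 1/p = 1000/31.3 mas = 31.95 pc
M = m − 5 log₁₀ d + 5 = 9.01 − 5·1.5045 + 5 = 6.488
M − M_☉ = 6.488 − 4.83 = 1.658
L/L_☉ = 10^(−0.4 × 1.658) = 0.2172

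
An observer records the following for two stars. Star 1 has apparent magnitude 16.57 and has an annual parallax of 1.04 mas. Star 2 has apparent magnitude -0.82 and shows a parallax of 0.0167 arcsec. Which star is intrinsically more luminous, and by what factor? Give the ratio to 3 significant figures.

Star 2 is more luminous, by a factor of 35000.

Star 1: p = 1.04 mas = 1.04×10^-3″ → d = 1/p = 961.5 pc
Star 1: M = m − 5 log₁₀ d + 5 = 16.57 − 5·2.9830 + 5 = 6.655
Star 2: d = 1/p = 1/0.0167″ = 59.88 pc
Star 2: M = m − 5 log₁₀ d + 5 = -0.82 − 5·1.7773 + 5 = -4.706
ΔM = M_1 − M_2 = 6.655 − (-4.706) = 11.362; smaller M is more luminous → Star 2.
L ratio = 10^(0.4 |ΔM|) = 10^4.545 = 35050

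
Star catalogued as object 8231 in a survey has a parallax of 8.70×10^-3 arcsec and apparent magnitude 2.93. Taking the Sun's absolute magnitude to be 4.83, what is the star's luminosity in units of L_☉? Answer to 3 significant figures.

L/L_☉ ≈ 760

d = 1/p = 1/8.70×10^-3″ = 114.9 pc
M = m − 5 log₁₀ d + 5 = 2.93 − 5·2.0605 + 5 = -2.372
M − M_☉ = -2.372 − 4.83 = -7.202
L/L_☉ = 10^(−0.4 × -7.202) = 760.3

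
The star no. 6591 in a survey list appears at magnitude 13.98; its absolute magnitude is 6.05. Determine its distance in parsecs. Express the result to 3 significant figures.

d ≈ 385 pc

Distance modulus: m − M = 13.98 − (6.05) = 7.930
m − M = 5 log₁₀ d − 5
log₁₀ d = (m − M)/5 + 1 = 2.5860
d = 10^2.5860 = 385.5 pc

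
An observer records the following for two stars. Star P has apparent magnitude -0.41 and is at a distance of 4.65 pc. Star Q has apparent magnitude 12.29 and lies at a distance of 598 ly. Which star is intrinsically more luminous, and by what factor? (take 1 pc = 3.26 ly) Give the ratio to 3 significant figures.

Star P is more luminous, by a factor of 77.3.

Star P: M = m − 5 log₁₀ d + 5 = -0.41 − 5·0.6675 + 5 = 1.253
Star Q: d = 598 ly / 3.26 = 183.4 pc
Star Q: M = m − 5 log₁₀ d + 5 = 12.29 − 5·2.2635 + 5 = 5.973
ΔM = M_P − M_Q = 1.253 − (5.973) = -4.720; smaller M is more luminous → Star P.
L ratio = 10^(0.4 |ΔM|) = 10^1.888 = 77.26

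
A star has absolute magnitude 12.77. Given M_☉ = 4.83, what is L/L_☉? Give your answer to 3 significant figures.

L/L_☉ ≈ 6.67×10^-4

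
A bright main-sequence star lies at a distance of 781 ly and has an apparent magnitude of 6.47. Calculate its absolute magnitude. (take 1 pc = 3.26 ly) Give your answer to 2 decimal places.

M ≈ -0.43

d = 781 ly / 3.26 = 239.6 pc
5 log₁₀(d/10 pc) = 5 log₁₀(239.6) − 5 = 6.897
M = m − 5 log₁₀(d/10) = 6.47 − 6.897 = -0.427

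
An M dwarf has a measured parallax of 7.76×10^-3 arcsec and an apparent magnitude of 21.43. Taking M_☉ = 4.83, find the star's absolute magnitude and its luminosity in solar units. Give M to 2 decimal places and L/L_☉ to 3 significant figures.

d = 1/p = 1/7.76×10^-3″ = 128.9 pc
M = m − 5 log₁₀ d + 5 = 21.43 − 5·2.1101 + 5 = 15.879
M − M_☉ = 15.879 − 4.83 = 11.049
L/L_☉ = 10^(−0.4 × 11.049) = 3.804×10^-5

M ≈ 15.88; L/L_☉ ≈ 3.80×10^-5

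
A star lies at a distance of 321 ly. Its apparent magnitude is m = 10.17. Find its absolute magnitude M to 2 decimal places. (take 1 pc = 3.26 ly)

d = 321 ly / 3.26 = 98.47 pc
5 log₁₀(d/10 pc) = 5 log₁₀(98.47) − 5 = 4.966
M = m − 5 log₁₀(d/10) = 10.17 − 4.966 = 5.204

M ≈ 5.20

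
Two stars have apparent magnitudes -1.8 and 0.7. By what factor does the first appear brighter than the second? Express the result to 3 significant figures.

10.0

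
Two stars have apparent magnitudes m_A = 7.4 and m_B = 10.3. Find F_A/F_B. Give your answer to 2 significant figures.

Δm = 7.4 − (10.3) = -2.9
Flux ratio = 10^(−0.4 Δm) = 10^(−0.4 × -2.9) = 10^1.160 = 14.45

F_A/F_B ≈ 14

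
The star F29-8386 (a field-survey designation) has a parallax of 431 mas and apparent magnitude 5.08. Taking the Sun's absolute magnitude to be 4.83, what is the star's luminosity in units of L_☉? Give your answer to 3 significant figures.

L/L_☉ ≈ 0.0428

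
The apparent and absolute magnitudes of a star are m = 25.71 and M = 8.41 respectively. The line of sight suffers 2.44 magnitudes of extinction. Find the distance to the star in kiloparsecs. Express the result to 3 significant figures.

m − M = 5 log₁₀(d/10 pc) + A  ⇒  25.71 − (8.41) − 2.44 = 5 log₁₀(d/10)
14.860 = 5 log₁₀(d/10)
log₁₀ d = (m − M − A)/5 + 1 = 3.9720
d = 10^3.9720 = 9376 pc
= 9.376 kpc

d ≈ 9.38 kpc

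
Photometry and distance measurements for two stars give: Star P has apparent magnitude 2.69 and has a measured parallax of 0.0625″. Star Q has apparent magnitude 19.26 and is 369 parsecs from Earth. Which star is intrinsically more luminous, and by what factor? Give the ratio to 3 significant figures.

Star P is more luminous, by a factor of 7980.

Star P: d = 1/p = 1/0.0625″ = 16.00 pc
Star P: M = m − 5 log₁₀ d + 5 = 2.69 − 5·1.2041 + 5 = 1.669
Star Q: M = m − 5 log₁₀ d + 5 = 19.26 − 5·2.5670 + 5 = 11.425
ΔM = M_P − M_Q = 1.669 − (11.425) = -9.755; smaller M is more luminous → Star P.
L ratio = 10^(0.4 |ΔM|) = 10^3.902 = 7983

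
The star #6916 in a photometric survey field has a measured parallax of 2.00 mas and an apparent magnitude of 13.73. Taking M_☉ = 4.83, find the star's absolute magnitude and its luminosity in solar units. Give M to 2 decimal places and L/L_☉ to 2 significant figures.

d = 1/p = 1000/2.00 mas = 500.0 pc
M = m − 5 log₁₀ d + 5 = 13.73 − 5·2.6990 + 5 = 5.235
M − M_☉ = 5.235 − 4.83 = 0.405
L/L_☉ = 10^(−0.4 × 0.405) = 0.6886

M ≈ 5.24; L/L_☉ ≈ 0.69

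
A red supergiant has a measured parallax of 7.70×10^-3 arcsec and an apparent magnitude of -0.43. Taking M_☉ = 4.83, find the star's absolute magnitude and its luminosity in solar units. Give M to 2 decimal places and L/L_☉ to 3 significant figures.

M ≈ -6.00; L/L_☉ ≈ 21400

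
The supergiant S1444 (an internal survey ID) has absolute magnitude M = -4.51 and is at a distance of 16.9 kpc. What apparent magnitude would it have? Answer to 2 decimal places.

m ≈ 11.63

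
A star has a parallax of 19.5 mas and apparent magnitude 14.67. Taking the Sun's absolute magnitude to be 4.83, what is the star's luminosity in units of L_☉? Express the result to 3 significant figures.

L/L_☉ ≈ 3.05×10^-3

d = 1/p = 1000/19.5 mas = 51.28 pc
M = m − 5 log₁₀ d + 5 = 14.67 − 5·1.7100 + 5 = 11.120
M − M_☉ = 11.120 − 4.83 = 6.290
L/L_☉ = 10^(−0.4 × 6.290) = 3.047×10^-3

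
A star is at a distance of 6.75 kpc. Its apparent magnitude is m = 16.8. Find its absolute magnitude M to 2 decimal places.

M ≈ 2.65

d = 6.75 kpc = 6750 pc
5 log₁₀(d/10 pc) = 5 log₁₀(6750) − 5 = 14.147
M = m − 5 log₁₀(d/10) = 16.8 − 14.147 = 2.653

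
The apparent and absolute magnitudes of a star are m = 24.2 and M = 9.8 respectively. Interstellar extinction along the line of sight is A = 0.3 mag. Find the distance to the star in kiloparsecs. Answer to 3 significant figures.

d ≈ 6.61 kpc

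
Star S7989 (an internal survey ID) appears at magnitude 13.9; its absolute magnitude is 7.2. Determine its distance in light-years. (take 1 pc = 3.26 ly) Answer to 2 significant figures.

Distance modulus: m − M = 13.9 − (7.2) = 6.700
m − M = 5 log₁₀ d − 5
log₁₀ d = (m − M)/5 + 1 = 2.3400
d = 10^2.3400 = 218.8 pc
= 713.2 ly

d ≈ 710 ly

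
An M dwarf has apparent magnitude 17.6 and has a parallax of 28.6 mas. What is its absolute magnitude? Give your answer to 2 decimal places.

p = 28.6 mas = 0.0286″ → d = 1/p = 34.97 pc
5 log₁₀(d/10 pc) = 5 log₁₀(34.97) − 5 = 2.718
M = m − 5 log₁₀(d/10) = 17.6 − 2.718 = 14.882

M ≈ 14.88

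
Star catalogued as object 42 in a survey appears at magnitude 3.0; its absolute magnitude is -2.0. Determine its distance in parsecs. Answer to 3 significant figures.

Distance modulus: m − M = 3.0 − (-2.0) = 5.000
m − M = 5 log₁₀ d − 5
log₁₀ d = (m − M)/5 + 1 = 2.0000
d = 10^2.0000 = 100.0 pc

d ≈ 100 pc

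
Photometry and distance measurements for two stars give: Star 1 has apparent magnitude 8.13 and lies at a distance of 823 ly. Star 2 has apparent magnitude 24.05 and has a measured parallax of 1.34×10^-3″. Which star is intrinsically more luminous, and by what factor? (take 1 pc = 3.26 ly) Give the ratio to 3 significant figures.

Star 1 is more luminous, by a factor of 267000.

Star 1: d = 823 ly / 3.26 = 252.5 pc
Star 1: M = m − 5 log₁₀ d + 5 = 8.13 − 5·2.4022 + 5 = 1.119
Star 2: d = 1/p = 1/1.34×10^-3″ = 746.3 pc
Star 2: M = m − 5 log₁₀ d + 5 = 24.05 − 5·2.8729 + 5 = 14.686
ΔM = M_1 − M_2 = 1.119 − (14.686) = -13.566; smaller M is more luminous → Star 1.
L ratio = 10^(0.4 |ΔM|) = 10^5.427 = 267000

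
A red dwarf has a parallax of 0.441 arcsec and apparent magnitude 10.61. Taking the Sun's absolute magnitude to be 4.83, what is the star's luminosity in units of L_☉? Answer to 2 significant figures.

L/L_☉ ≈ 2.5×10^-4

d = 1/p = 1/0.441″ = 2.268 pc
M = m − 5 log₁₀ d + 5 = 10.61 − 5·0.3556 + 5 = 13.832
M − M_☉ = 13.832 − 4.83 = 9.002
L/L_☉ = 10^(−0.4 × 9.002) = 2.507×10^-4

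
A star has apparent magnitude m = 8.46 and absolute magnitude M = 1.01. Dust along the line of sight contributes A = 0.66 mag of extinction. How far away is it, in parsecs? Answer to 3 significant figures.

d ≈ 228 pc

m − M = 5 log₁₀(d/10 pc) + A  ⇒  8.46 − (1.01) − 0.66 = 5 log₁₀(d/10)
6.790 = 5 log₁₀(d/10)
log₁₀ d = (m − M − A)/5 + 1 = 2.3580
d = 10^2.3580 = 228.0 pc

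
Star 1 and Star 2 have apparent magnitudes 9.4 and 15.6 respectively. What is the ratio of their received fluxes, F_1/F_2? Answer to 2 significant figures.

Magnitude difference = -6.2
Flux ratio = 10^(−0.4 Δm) = 10^(−0.4 × -6.2) = 10^2.480 = 302.0

F_1/F_2 ≈ 300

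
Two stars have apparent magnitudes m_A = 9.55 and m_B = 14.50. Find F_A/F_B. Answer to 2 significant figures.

Δm = 9.55 − (14.50) = -4.95
Flux ratio = 10^(−0.4 Δm) = 10^(−0.4 × -4.95) = 10^1.980 = 95.50

F_A/F_B ≈ 95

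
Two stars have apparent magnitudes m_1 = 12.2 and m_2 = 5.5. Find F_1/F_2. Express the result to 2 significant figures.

Δm = 12.2 − (5.5) = 6.7
Flux ratio = 10^(−0.4 Δm) = 10^(−0.4 × 6.7) = 10^-2.680 = 2.089×10^-3

F_1/F_2 ≈ 2.1×10^-3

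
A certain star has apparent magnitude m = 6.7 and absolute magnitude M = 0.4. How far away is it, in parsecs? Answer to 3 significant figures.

d ≈ 182 pc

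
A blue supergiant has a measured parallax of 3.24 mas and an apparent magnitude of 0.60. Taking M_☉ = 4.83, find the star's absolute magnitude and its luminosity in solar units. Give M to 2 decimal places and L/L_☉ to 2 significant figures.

d = 1/p = 1000/3.24 mas = 308.6 pc
M = m − 5 log₁₀ d + 5 = 0.60 − 5·2.4895 + 5 = -6.847
M − M_☉ = -6.847 − 4.83 = -11.677
L/L_☉ = 10^(−0.4 × -11.677) = 46870

M ≈ -6.85; L/L_☉ ≈ 47000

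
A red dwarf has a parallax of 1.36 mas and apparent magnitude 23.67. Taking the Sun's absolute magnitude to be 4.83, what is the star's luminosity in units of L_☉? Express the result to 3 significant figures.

L/L_☉ ≈ 1.57×10^-4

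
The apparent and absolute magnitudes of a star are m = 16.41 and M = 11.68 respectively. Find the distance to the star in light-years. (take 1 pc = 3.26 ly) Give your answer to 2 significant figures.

d ≈ 290 ly

μ = m − M = 4.730
m − M = 5 log₁₀ d − 5
log₁₀ d = (m − M)/5 + 1 = 1.9460
d = 10^1.9460 = 88.31 pc
= 287.9 ly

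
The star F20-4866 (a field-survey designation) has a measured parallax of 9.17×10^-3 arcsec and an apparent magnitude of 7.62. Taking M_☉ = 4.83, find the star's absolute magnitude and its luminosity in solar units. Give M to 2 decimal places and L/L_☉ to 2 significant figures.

M ≈ 2.43; L/L_☉ ≈ 9.1

d = 1/p = 1/9.17×10^-3″ = 109.1 pc
M = m − 5 log₁₀ d + 5 = 7.62 − 5·2.0376 + 5 = 2.432
M − M_☉ = 2.432 − 4.83 = -2.398
L/L_☉ = 10^(−0.4 × -2.398) = 9.105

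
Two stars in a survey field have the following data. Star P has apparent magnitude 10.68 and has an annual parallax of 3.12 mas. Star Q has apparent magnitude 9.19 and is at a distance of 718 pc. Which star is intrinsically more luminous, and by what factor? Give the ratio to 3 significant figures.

Star Q is more luminous, by a factor of 19.8.

Star P: p = 3.12 mas = 3.12×10^-3″ → d = 1/p = 320.5 pc
Star P: M = m − 5 log₁₀ d + 5 = 10.68 − 5·2.5058 + 5 = 3.151
Star Q: M = m − 5 log₁₀ d + 5 = 9.19 − 5·2.8561 + 5 = -0.091
ΔM = M_P − M_Q = 3.151 − (-0.091) = 3.241; smaller M is more luminous → Star Q.
L ratio = 10^(0.4 |ΔM|) = 10^1.297 = 19.80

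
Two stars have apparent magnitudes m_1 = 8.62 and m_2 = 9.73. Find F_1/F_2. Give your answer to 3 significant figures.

F_1/F_2 ≈ 2.78

Δm = 8.62 − (9.73) = -1.11
Flux ratio = 10^(−0.4 Δm) = 10^(−0.4 × -1.11) = 10^0.444 = 2.780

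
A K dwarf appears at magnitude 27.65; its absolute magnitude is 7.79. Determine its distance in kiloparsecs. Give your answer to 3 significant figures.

Distance modulus: m − M = 27.65 − (7.79) = 19.860
m − M = 5 log₁₀ d − 5
log₁₀ d = (m − M)/5 + 1 = 4.9720
d = 10^4.9720 = 93760 pc
= 93.76 kpc

d ≈ 93.8 kpc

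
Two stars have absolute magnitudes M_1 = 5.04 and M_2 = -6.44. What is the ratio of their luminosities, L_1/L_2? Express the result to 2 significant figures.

ΔM = M_1 − M_2 = 11.48
L_1/L_2 = 10^(−0.4 ΔM) = 10^-4.592 = 2.559×10^-5

L_1/L_2 ≈ 2.6×10^-5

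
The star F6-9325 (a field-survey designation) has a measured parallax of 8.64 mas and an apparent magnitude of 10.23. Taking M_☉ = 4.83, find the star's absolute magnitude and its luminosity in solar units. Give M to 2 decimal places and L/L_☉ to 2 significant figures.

M ≈ 4.91; L/L_☉ ≈ 0.93

d = 1/p = 1000/8.64 mas = 115.7 pc
M = m − 5 log₁₀ d + 5 = 10.23 − 5·2.0635 + 5 = 4.913
M − M_☉ = 4.913 − 4.83 = 0.083
L/L_☉ = 10^(−0.4 × 0.083) = 0.9268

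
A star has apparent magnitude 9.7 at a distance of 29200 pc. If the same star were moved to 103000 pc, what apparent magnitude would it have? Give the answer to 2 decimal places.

m ≈ 12.44

Flux ∝ 1/d², so Δm = 5 log₁₀(d₂/d₁) = 5 log₁₀(103000/29200) = 2.737
m₂ = m₁ + Δm = 9.7 + (2.737) = 12.437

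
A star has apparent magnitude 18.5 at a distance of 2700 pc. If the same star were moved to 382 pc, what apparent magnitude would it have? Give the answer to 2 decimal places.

m ≈ 14.25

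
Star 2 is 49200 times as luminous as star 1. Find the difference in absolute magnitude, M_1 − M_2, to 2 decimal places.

M_1 − M_2 ≈ 11.73

Pogson: ΔM = −2.5 log₁₀(ratio) = −2.5 log₁₀(49200) = −2.5 × 4.6920 = -11.730
Star 2 is brighter so has the smaller magnitude: M_1 − M_2 is positive.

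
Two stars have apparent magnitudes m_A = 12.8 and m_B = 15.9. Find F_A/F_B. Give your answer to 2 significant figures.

F_A/F_B ≈ 17

Magnitude difference = -3.1
Flux ratio = 10^(−0.4 Δm) = 10^(−0.4 × -3.1) = 10^1.240 = 17.38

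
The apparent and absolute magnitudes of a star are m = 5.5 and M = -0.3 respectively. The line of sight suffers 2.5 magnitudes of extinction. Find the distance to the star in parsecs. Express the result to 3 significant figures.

d ≈ 45.7 pc

m − M = 5 log₁₀(d/10 pc) + A  ⇒  5.5 − (-0.3) − 2.5 = 5 log₁₀(d/10)
3.300 = 5 log₁₀(d/10)
log₁₀ d = (m − M − A)/5 + 1 = 1.6600
d = 10^1.6600 = 45.71 pc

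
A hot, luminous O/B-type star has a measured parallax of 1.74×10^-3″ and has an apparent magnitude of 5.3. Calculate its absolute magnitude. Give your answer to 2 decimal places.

M ≈ -3.50

d = 1/p = 1/1.74×10^-3″ = 574.7 pc
5 log₁₀(d/10 pc) = 5 log₁₀(574.7) − 5 = 8.797
M = m − 5 log₁₀(d/10) = 5.3 − 8.797 = -3.497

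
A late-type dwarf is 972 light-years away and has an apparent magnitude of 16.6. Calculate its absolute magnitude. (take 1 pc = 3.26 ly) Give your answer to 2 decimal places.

M ≈ 9.23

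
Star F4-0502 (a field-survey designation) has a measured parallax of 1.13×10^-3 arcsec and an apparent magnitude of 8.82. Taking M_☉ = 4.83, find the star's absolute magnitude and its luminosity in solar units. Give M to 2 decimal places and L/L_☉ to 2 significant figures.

M ≈ -0.91; L/L_☉ ≈ 200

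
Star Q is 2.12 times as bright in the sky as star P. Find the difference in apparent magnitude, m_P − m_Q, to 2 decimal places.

m_P − m_Q ≈ 0.82

Pogson: Δm = −2.5 log₁₀(ratio) = −2.5 log₁₀(2.12) = −2.5 × 0.3263 = -0.816
Star Q is brighter so has the smaller magnitude: m_P − m_Q is positive.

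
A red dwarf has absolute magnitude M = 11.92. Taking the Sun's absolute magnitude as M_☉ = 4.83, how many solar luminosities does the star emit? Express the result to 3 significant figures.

M − M_☉ = 11.92 − 4.83 = 7.090
L/L_☉ = 10^(−0.4 (M − M_☉)) = 10^-2.836 = 1.459×10^-3

L/L_☉ ≈ 1.46×10^-3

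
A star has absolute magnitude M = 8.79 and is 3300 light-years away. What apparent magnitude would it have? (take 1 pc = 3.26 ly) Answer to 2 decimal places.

m ≈ 18.82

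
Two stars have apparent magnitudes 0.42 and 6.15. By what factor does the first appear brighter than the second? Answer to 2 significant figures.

Magnitude difference = -5.73
Flux ratio = 10^(−0.4 Δm) = 10^(−0.4 × -5.73) = 10^2.292 = 195.9

200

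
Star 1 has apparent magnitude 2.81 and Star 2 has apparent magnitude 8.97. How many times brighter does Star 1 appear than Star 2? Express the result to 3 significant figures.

291

Magnitude difference = -6.16
Flux ratio = 10^(−0.4 Δm) = 10^(−0.4 × -6.16) = 10^2.464 = 291.1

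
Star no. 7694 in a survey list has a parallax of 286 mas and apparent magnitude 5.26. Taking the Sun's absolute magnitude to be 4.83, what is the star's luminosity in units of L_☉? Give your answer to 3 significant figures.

d = 1/p = 1000/286 mas = 3.497 pc
M = m − 5 log₁₀ d + 5 = 5.26 − 5·0.5436 + 5 = 7.542
M − M_☉ = 7.542 − 4.83 = 2.712
L/L_☉ = 10^(−0.4 × 2.712) = 0.08228

L/L_☉ ≈ 0.0823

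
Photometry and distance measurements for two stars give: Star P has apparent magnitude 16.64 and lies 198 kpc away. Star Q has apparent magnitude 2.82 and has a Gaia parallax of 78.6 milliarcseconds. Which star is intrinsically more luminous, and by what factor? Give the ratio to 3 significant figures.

Star P is more luminous, by a factor of 718.

Star P: d = 198 kpc = 198000 pc
Star P: M = m − 5 log₁₀ d + 5 = 16.64 − 5·5.2967 + 5 = -4.843
Star Q: p = 78.6 mas = 0.0786″ → d = 1/p = 12.72 pc
Star Q: M = m − 5 log₁₀ d + 5 = 2.82 − 5·1.1046 + 5 = 2.297
ΔM = M_P − M_Q = -4.843 − (2.297) = -7.140; smaller M is more luminous → Star P.
L ratio = 10^(0.4 |ΔM|) = 10^2.856 = 718.1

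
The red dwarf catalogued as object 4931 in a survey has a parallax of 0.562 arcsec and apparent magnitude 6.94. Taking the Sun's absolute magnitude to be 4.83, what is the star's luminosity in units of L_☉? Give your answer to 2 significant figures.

L/L_☉ ≈ 4.5×10^-3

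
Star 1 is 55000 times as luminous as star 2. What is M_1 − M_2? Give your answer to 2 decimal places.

M_1 − M_2 ≈ -11.85

Pogson: ΔM = −2.5 log₁₀(ratio) = −2.5 log₁₀(55000) = −2.5 × 4.7404 = -11.851
Star 1 is brighter, so it has the smaller magnitude: the difference is negative.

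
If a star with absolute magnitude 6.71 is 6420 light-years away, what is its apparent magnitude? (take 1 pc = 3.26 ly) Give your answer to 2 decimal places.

m ≈ 18.18

d = 6420 ly / 3.26 = 1969 pc
m = M + 5 log₁₀ d − 5 = 6.71 + 5·3.2943 − 5 = 18.182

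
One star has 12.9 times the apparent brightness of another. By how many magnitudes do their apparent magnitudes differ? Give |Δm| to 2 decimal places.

|Δm| ≈ 2.78

Pogson: Δm = −2.5 log₁₀(ratio) = −2.5 log₁₀(12.9) = −2.5 × 1.1106 = -2.776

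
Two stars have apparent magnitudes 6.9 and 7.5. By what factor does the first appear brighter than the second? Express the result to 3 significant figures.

1.74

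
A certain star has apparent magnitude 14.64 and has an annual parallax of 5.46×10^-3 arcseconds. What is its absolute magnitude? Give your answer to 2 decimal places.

d = 1/p = 1/5.46×10^-3″ = 183.2 pc
5 log₁₀(d/10 pc) = 5 log₁₀(183.2) − 5 = 6.314
M = m − 5 log₁₀(d/10) = 14.64 − 6.314 = 8.326

M ≈ 8.33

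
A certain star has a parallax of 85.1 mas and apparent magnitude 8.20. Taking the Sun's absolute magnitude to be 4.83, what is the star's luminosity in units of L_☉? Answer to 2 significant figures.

L/L_☉ ≈ 0.062

d = 1/p = 1000/85.1 mas = 11.75 pc
M = m − 5 log₁₀ d + 5 = 8.20 − 5·1.0701 + 5 = 7.850
M − M_☉ = 7.850 − 4.83 = 3.020
L/L_☉ = 10^(−0.4 × 3.020) = 0.06196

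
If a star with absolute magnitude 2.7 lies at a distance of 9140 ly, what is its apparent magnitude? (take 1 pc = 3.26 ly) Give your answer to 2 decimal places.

d = 9140 ly / 3.26 = 2804 pc
m = M + 5 log₁₀ d − 5 = 2.7 + 5·3.4477 − 5 = 14.939

m ≈ 14.94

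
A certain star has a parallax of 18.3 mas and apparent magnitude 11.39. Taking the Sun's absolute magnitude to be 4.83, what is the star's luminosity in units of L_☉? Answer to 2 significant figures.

L/L_☉ ≈ 0.071

d = 1/p = 1000/18.3 mas = 54.64 pc
M = m − 5 log₁₀ d + 5 = 11.39 − 5·1.7375 + 5 = 7.702
M − M_☉ = 7.702 − 4.83 = 2.872
L/L_☉ = 10^(−0.4 × 2.872) = 0.07097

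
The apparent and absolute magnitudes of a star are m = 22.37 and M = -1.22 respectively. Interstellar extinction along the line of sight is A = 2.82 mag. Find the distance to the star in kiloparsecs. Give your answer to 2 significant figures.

m − M = 5 log₁₀(d/10 pc) + A  ⇒  22.37 − (-1.22) − 2.82 = 5 log₁₀(d/10)
20.770 = 5 log₁₀(d/10)
log₁₀ d = (m − M − A)/5 + 1 = 5.1540
d = 10^5.1540 = 142600 pc
= 142.6 kpc

d ≈ 140 kpc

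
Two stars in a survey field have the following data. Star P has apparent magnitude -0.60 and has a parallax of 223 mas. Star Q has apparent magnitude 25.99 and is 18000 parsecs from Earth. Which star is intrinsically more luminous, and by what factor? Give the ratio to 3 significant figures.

Star P is more luminous, by a factor of 2680.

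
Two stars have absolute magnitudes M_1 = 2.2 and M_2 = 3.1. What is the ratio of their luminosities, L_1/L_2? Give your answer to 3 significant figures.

ΔM = M_1 − M_2 = -0.9
L_1/L_2 = 10^(−0.4 ΔM) = 10^0.360 = 2.291

L_1/L_2 ≈ 2.29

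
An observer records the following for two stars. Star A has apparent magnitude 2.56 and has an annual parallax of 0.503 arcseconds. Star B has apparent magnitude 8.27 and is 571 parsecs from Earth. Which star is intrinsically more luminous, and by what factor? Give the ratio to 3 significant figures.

Star B is more luminous, by a factor of 429.

Star A: d = 1/p = 1/0.503″ = 1.988 pc
Star A: M = m − 5 log₁₀ d + 5 = 2.56 − 5·0.2984 + 5 = 6.068
Star B: M = m − 5 log₁₀ d + 5 = 8.27 − 5·2.7566 + 5 = -0.513
ΔM = M_A − M_B = 6.068 − (-0.513) = 6.581; smaller M is more luminous → Star B.
L ratio = 10^(0.4 |ΔM|) = 10^2.632 = 429.0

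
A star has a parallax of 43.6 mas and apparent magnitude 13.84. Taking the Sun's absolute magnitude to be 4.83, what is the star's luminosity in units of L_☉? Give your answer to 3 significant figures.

L/L_☉ ≈ 1.31×10^-3

d = 1/p = 1000/43.6 mas = 22.94 pc
M = m − 5 log₁₀ d + 5 = 13.84 − 5·1.3605 + 5 = 12.037
M − M_☉ = 12.037 − 4.83 = 7.207
L/L_☉ = 10^(−0.4 × 7.207) = 1.309×10^-3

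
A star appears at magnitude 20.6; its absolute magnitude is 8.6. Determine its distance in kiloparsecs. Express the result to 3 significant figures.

Distance modulus: m − M = 20.6 − (8.6) = 12.000
m − M = 5 log₁₀ d − 5
log₁₀ d = (m − M)/5 + 1 = 3.4000
d = 10^3.4000 = 2512 pc
= 2.512 kpc

d ≈ 2.51 kpc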